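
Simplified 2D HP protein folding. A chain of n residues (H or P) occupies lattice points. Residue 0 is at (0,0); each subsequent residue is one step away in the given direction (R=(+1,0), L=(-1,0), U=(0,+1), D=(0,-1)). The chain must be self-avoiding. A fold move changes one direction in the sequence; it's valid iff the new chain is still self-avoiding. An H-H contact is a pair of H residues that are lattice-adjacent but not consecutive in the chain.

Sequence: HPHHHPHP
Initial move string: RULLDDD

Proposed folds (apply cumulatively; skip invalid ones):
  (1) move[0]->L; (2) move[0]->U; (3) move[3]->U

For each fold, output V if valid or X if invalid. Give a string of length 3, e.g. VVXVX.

Answer: VVX

Derivation:
Initial: RULLDDD -> [(0, 0), (1, 0), (1, 1), (0, 1), (-1, 1), (-1, 0), (-1, -1), (-1, -2)]
Fold 1: move[0]->L => LULLDDD VALID
Fold 2: move[0]->U => UULLDDD VALID
Fold 3: move[3]->U => UULUDDD INVALID (collision), skipped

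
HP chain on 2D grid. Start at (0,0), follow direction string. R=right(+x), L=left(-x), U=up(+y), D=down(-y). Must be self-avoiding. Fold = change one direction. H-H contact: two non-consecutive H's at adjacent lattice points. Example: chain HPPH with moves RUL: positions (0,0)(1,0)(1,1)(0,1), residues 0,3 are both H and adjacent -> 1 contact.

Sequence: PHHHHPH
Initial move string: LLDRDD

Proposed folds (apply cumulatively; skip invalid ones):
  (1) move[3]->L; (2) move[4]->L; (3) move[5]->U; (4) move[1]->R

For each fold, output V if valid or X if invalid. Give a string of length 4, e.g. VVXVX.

Answer: VVVX

Derivation:
Initial: LLDRDD -> [(0, 0), (-1, 0), (-2, 0), (-2, -1), (-1, -1), (-1, -2), (-1, -3)]
Fold 1: move[3]->L => LLDLDD VALID
Fold 2: move[4]->L => LLDLLD VALID
Fold 3: move[5]->U => LLDLLU VALID
Fold 4: move[1]->R => LRDLLU INVALID (collision), skipped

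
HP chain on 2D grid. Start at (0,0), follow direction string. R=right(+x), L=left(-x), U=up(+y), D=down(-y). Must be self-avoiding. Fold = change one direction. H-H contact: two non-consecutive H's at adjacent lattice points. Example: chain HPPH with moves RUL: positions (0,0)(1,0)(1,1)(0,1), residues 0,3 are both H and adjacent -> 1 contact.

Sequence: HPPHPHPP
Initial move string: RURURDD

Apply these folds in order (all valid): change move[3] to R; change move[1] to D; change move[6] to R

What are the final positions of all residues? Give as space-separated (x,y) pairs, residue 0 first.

Initial moves: RURURDD
Fold: move[3]->R => RURRRDD (positions: [(0, 0), (1, 0), (1, 1), (2, 1), (3, 1), (4, 1), (4, 0), (4, -1)])
Fold: move[1]->D => RDRRRDD (positions: [(0, 0), (1, 0), (1, -1), (2, -1), (3, -1), (4, -1), (4, -2), (4, -3)])
Fold: move[6]->R => RDRRRDR (positions: [(0, 0), (1, 0), (1, -1), (2, -1), (3, -1), (4, -1), (4, -2), (5, -2)])

Answer: (0,0) (1,0) (1,-1) (2,-1) (3,-1) (4,-1) (4,-2) (5,-2)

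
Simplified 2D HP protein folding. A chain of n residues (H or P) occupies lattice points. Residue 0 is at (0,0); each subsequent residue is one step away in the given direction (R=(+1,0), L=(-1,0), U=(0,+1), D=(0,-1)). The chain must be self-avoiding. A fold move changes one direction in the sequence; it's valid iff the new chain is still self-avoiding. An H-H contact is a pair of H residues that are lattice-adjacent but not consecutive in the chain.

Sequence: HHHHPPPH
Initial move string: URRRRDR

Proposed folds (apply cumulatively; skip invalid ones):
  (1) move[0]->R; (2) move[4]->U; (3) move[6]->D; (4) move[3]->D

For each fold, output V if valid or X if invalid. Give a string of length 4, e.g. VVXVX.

Answer: VXVV

Derivation:
Initial: URRRRDR -> [(0, 0), (0, 1), (1, 1), (2, 1), (3, 1), (4, 1), (4, 0), (5, 0)]
Fold 1: move[0]->R => RRRRRDR VALID
Fold 2: move[4]->U => RRRRUDR INVALID (collision), skipped
Fold 3: move[6]->D => RRRRRDD VALID
Fold 4: move[3]->D => RRRDRDD VALID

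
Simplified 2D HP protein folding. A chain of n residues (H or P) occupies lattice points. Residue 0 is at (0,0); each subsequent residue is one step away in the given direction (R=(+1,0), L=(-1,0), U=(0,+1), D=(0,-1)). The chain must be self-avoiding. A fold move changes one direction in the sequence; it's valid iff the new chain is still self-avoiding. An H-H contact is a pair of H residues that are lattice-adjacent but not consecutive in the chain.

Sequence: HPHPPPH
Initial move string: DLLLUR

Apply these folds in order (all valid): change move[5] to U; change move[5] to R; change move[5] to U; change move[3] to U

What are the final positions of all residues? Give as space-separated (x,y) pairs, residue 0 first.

Initial moves: DLLLUR
Fold: move[5]->U => DLLLUU (positions: [(0, 0), (0, -1), (-1, -1), (-2, -1), (-3, -1), (-3, 0), (-3, 1)])
Fold: move[5]->R => DLLLUR (positions: [(0, 0), (0, -1), (-1, -1), (-2, -1), (-3, -1), (-3, 0), (-2, 0)])
Fold: move[5]->U => DLLLUU (positions: [(0, 0), (0, -1), (-1, -1), (-2, -1), (-3, -1), (-3, 0), (-3, 1)])
Fold: move[3]->U => DLLUUU (positions: [(0, 0), (0, -1), (-1, -1), (-2, -1), (-2, 0), (-2, 1), (-2, 2)])

Answer: (0,0) (0,-1) (-1,-1) (-2,-1) (-2,0) (-2,1) (-2,2)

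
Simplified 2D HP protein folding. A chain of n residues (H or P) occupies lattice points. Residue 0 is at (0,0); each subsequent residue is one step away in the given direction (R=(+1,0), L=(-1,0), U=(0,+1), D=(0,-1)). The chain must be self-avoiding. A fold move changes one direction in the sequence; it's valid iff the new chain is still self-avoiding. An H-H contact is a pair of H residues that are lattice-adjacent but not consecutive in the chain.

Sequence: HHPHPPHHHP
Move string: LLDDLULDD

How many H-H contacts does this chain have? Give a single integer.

Answer: 1

Derivation:
Positions: [(0, 0), (-1, 0), (-2, 0), (-2, -1), (-2, -2), (-3, -2), (-3, -1), (-4, -1), (-4, -2), (-4, -3)]
H-H contact: residue 3 @(-2,-1) - residue 6 @(-3, -1)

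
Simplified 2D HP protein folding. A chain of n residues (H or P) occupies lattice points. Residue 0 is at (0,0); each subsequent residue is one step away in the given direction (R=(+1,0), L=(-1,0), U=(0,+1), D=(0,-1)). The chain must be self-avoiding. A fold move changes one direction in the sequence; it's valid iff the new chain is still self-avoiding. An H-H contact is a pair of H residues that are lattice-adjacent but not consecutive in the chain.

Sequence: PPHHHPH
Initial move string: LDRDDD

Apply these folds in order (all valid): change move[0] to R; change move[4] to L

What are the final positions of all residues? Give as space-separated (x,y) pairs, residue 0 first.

Answer: (0,0) (1,0) (1,-1) (2,-1) (2,-2) (1,-2) (1,-3)

Derivation:
Initial moves: LDRDDD
Fold: move[0]->R => RDRDDD (positions: [(0, 0), (1, 0), (1, -1), (2, -1), (2, -2), (2, -3), (2, -4)])
Fold: move[4]->L => RDRDLD (positions: [(0, 0), (1, 0), (1, -1), (2, -1), (2, -2), (1, -2), (1, -3)])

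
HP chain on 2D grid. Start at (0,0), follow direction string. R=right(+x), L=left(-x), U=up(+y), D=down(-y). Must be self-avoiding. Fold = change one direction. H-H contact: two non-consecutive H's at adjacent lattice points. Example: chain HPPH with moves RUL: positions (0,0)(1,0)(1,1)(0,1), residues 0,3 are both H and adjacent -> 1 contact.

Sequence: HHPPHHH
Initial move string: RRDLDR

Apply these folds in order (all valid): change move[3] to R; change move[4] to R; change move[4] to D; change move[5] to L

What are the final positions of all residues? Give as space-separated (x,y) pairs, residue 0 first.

Answer: (0,0) (1,0) (2,0) (2,-1) (3,-1) (3,-2) (2,-2)

Derivation:
Initial moves: RRDLDR
Fold: move[3]->R => RRDRDR (positions: [(0, 0), (1, 0), (2, 0), (2, -1), (3, -1), (3, -2), (4, -2)])
Fold: move[4]->R => RRDRRR (positions: [(0, 0), (1, 0), (2, 0), (2, -1), (3, -1), (4, -1), (5, -1)])
Fold: move[4]->D => RRDRDR (positions: [(0, 0), (1, 0), (2, 0), (2, -1), (3, -1), (3, -2), (4, -2)])
Fold: move[5]->L => RRDRDL (positions: [(0, 0), (1, 0), (2, 0), (2, -1), (3, -1), (3, -2), (2, -2)])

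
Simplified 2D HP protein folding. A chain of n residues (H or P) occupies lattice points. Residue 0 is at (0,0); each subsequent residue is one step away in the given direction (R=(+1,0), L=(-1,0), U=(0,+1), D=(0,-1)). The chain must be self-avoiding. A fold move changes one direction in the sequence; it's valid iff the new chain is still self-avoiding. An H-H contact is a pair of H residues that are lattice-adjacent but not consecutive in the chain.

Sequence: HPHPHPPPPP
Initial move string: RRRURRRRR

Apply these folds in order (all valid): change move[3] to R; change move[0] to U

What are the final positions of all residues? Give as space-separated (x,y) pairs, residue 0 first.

Answer: (0,0) (0,1) (1,1) (2,1) (3,1) (4,1) (5,1) (6,1) (7,1) (8,1)

Derivation:
Initial moves: RRRURRRRR
Fold: move[3]->R => RRRRRRRRR (positions: [(0, 0), (1, 0), (2, 0), (3, 0), (4, 0), (5, 0), (6, 0), (7, 0), (8, 0), (9, 0)])
Fold: move[0]->U => URRRRRRRR (positions: [(0, 0), (0, 1), (1, 1), (2, 1), (3, 1), (4, 1), (5, 1), (6, 1), (7, 1), (8, 1)])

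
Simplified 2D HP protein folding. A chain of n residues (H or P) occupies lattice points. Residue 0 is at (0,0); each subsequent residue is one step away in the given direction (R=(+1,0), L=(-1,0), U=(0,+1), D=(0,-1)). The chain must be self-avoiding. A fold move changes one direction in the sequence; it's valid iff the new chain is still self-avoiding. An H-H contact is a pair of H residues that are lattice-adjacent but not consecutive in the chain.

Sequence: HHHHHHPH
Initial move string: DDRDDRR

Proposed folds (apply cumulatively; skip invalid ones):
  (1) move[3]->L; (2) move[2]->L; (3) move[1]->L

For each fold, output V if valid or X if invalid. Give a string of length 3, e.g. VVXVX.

Initial: DDRDDRR -> [(0, 0), (0, -1), (0, -2), (1, -2), (1, -3), (1, -4), (2, -4), (3, -4)]
Fold 1: move[3]->L => DDRLDRR INVALID (collision), skipped
Fold 2: move[2]->L => DDLDDRR VALID
Fold 3: move[1]->L => DLLDDRR VALID

Answer: XVV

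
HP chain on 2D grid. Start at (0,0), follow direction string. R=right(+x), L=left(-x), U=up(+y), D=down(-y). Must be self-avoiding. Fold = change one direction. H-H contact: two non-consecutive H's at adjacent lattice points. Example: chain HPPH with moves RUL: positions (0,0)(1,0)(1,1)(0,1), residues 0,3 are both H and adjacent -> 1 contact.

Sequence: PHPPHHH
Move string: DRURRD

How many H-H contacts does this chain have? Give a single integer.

Answer: 0

Derivation:
Positions: [(0, 0), (0, -1), (1, -1), (1, 0), (2, 0), (3, 0), (3, -1)]
No H-H contacts found.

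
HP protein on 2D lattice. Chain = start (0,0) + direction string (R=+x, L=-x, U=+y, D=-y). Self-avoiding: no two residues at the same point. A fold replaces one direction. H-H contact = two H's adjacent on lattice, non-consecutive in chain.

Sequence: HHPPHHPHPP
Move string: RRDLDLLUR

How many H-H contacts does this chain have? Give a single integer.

Positions: [(0, 0), (1, 0), (2, 0), (2, -1), (1, -1), (1, -2), (0, -2), (-1, -2), (-1, -1), (0, -1)]
H-H contact: residue 1 @(1,0) - residue 4 @(1, -1)

Answer: 1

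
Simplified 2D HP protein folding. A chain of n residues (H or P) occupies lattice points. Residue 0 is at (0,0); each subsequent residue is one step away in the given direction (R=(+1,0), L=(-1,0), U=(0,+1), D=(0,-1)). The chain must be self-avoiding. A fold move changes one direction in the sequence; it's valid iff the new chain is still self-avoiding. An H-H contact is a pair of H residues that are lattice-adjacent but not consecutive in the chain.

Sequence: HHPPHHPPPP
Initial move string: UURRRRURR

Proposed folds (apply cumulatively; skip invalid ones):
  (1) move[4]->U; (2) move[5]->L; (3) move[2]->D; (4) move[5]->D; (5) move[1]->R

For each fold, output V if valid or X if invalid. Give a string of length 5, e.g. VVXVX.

Initial: UURRRRURR -> [(0, 0), (0, 1), (0, 2), (1, 2), (2, 2), (3, 2), (4, 2), (4, 3), (5, 3), (6, 3)]
Fold 1: move[4]->U => UURRURURR VALID
Fold 2: move[5]->L => UURRULURR VALID
Fold 3: move[2]->D => UUDRULURR INVALID (collision), skipped
Fold 4: move[5]->D => UURRUDURR INVALID (collision), skipped
Fold 5: move[1]->R => URRRULURR VALID

Answer: VVXXV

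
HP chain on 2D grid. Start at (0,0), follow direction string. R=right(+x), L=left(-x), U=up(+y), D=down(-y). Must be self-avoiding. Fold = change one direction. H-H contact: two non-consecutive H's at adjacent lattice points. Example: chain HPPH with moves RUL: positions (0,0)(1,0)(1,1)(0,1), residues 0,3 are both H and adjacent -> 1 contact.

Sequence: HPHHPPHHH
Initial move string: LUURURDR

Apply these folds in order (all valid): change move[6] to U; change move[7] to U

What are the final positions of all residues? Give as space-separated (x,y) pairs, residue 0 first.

Answer: (0,0) (-1,0) (-1,1) (-1,2) (0,2) (0,3) (1,3) (1,4) (1,5)

Derivation:
Initial moves: LUURURDR
Fold: move[6]->U => LUURURUR (positions: [(0, 0), (-1, 0), (-1, 1), (-1, 2), (0, 2), (0, 3), (1, 3), (1, 4), (2, 4)])
Fold: move[7]->U => LUURURUU (positions: [(0, 0), (-1, 0), (-1, 1), (-1, 2), (0, 2), (0, 3), (1, 3), (1, 4), (1, 5)])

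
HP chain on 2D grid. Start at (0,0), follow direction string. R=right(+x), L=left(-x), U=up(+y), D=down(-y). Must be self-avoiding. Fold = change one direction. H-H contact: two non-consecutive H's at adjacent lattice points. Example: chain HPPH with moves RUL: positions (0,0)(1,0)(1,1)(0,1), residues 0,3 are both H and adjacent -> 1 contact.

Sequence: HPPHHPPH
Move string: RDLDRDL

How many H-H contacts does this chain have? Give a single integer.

Answer: 2

Derivation:
Positions: [(0, 0), (1, 0), (1, -1), (0, -1), (0, -2), (1, -2), (1, -3), (0, -3)]
H-H contact: residue 0 @(0,0) - residue 3 @(0, -1)
H-H contact: residue 4 @(0,-2) - residue 7 @(0, -3)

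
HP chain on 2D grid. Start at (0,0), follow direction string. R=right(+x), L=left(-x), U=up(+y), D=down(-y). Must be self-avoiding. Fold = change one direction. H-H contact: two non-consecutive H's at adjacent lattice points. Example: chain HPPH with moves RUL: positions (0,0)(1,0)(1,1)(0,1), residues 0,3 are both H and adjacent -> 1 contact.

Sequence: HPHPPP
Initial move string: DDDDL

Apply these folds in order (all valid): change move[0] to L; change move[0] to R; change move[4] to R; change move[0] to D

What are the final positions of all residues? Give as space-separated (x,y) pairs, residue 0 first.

Answer: (0,0) (0,-1) (0,-2) (0,-3) (0,-4) (1,-4)

Derivation:
Initial moves: DDDDL
Fold: move[0]->L => LDDDL (positions: [(0, 0), (-1, 0), (-1, -1), (-1, -2), (-1, -3), (-2, -3)])
Fold: move[0]->R => RDDDL (positions: [(0, 0), (1, 0), (1, -1), (1, -2), (1, -3), (0, -3)])
Fold: move[4]->R => RDDDR (positions: [(0, 0), (1, 0), (1, -1), (1, -2), (1, -3), (2, -3)])
Fold: move[0]->D => DDDDR (positions: [(0, 0), (0, -1), (0, -2), (0, -3), (0, -4), (1, -4)])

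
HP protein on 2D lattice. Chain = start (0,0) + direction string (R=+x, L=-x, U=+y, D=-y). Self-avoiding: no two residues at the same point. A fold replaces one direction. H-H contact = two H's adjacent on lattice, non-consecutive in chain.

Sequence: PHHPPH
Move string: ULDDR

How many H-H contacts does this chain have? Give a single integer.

Positions: [(0, 0), (0, 1), (-1, 1), (-1, 0), (-1, -1), (0, -1)]
No H-H contacts found.

Answer: 0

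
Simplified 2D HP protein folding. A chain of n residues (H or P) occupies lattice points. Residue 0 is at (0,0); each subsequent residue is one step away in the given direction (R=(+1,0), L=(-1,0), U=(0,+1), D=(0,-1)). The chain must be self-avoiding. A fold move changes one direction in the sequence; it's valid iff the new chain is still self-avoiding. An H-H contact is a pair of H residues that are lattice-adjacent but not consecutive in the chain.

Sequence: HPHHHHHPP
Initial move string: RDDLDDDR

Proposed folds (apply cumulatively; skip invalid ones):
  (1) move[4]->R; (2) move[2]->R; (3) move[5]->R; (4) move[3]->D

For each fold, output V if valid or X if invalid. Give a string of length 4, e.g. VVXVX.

Answer: XXVV

Derivation:
Initial: RDDLDDDR -> [(0, 0), (1, 0), (1, -1), (1, -2), (0, -2), (0, -3), (0, -4), (0, -5), (1, -5)]
Fold 1: move[4]->R => RDDLRDDR INVALID (collision), skipped
Fold 2: move[2]->R => RDRLDDDR INVALID (collision), skipped
Fold 3: move[5]->R => RDDLDRDR VALID
Fold 4: move[3]->D => RDDDDRDR VALID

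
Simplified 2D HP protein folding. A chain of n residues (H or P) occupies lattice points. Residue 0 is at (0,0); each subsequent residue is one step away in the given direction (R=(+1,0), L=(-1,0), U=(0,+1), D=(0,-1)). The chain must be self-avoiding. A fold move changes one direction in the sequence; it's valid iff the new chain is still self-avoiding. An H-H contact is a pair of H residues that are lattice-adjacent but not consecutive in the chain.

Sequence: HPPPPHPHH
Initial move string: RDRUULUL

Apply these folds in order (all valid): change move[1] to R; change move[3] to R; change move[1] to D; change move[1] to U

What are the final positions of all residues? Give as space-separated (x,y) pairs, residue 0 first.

Initial moves: RDRUULUL
Fold: move[1]->R => RRRUULUL (positions: [(0, 0), (1, 0), (2, 0), (3, 0), (3, 1), (3, 2), (2, 2), (2, 3), (1, 3)])
Fold: move[3]->R => RRRRULUL (positions: [(0, 0), (1, 0), (2, 0), (3, 0), (4, 0), (4, 1), (3, 1), (3, 2), (2, 2)])
Fold: move[1]->D => RDRRULUL (positions: [(0, 0), (1, 0), (1, -1), (2, -1), (3, -1), (3, 0), (2, 0), (2, 1), (1, 1)])
Fold: move[1]->U => RURRULUL (positions: [(0, 0), (1, 0), (1, 1), (2, 1), (3, 1), (3, 2), (2, 2), (2, 3), (1, 3)])

Answer: (0,0) (1,0) (1,1) (2,1) (3,1) (3,2) (2,2) (2,3) (1,3)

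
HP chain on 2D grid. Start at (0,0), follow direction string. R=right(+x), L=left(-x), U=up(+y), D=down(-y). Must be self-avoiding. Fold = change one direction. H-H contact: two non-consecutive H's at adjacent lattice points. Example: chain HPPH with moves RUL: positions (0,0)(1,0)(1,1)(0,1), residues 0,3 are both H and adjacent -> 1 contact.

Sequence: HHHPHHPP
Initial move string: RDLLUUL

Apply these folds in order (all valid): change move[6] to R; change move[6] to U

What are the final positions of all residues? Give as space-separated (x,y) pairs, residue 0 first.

Answer: (0,0) (1,0) (1,-1) (0,-1) (-1,-1) (-1,0) (-1,1) (-1,2)

Derivation:
Initial moves: RDLLUUL
Fold: move[6]->R => RDLLUUR (positions: [(0, 0), (1, 0), (1, -1), (0, -1), (-1, -1), (-1, 0), (-1, 1), (0, 1)])
Fold: move[6]->U => RDLLUUU (positions: [(0, 0), (1, 0), (1, -1), (0, -1), (-1, -1), (-1, 0), (-1, 1), (-1, 2)])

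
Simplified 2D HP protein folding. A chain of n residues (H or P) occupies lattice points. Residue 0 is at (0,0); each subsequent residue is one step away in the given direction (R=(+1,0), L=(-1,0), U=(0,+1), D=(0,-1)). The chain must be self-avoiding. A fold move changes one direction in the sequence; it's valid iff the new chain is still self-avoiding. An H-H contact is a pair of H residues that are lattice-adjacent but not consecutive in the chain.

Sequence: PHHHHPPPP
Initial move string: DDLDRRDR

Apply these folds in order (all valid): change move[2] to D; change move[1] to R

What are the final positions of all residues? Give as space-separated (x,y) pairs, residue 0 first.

Initial moves: DDLDRRDR
Fold: move[2]->D => DDDDRRDR (positions: [(0, 0), (0, -1), (0, -2), (0, -3), (0, -4), (1, -4), (2, -4), (2, -5), (3, -5)])
Fold: move[1]->R => DRDDRRDR (positions: [(0, 0), (0, -1), (1, -1), (1, -2), (1, -3), (2, -3), (3, -3), (3, -4), (4, -4)])

Answer: (0,0) (0,-1) (1,-1) (1,-2) (1,-3) (2,-3) (3,-3) (3,-4) (4,-4)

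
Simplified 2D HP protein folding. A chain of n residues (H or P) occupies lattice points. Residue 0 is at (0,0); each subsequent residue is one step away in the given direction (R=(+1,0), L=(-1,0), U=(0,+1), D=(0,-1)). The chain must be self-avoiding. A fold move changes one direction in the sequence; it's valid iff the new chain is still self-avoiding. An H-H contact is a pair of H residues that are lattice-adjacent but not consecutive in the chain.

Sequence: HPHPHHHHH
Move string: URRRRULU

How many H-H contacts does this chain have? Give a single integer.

Answer: 1

Derivation:
Positions: [(0, 0), (0, 1), (1, 1), (2, 1), (3, 1), (4, 1), (4, 2), (3, 2), (3, 3)]
H-H contact: residue 4 @(3,1) - residue 7 @(3, 2)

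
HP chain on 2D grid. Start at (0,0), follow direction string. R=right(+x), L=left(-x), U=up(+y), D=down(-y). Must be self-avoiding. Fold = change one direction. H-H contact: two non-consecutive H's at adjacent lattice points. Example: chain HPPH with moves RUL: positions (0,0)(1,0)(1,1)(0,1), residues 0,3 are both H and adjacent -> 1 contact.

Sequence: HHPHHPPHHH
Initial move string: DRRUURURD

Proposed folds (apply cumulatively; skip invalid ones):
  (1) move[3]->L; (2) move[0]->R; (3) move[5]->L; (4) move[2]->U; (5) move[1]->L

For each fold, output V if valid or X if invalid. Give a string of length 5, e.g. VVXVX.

Initial: DRRUURURD -> [(0, 0), (0, -1), (1, -1), (2, -1), (2, 0), (2, 1), (3, 1), (3, 2), (4, 2), (4, 1)]
Fold 1: move[3]->L => DRRLURURD INVALID (collision), skipped
Fold 2: move[0]->R => RRRUURURD VALID
Fold 3: move[5]->L => RRRUULURD INVALID (collision), skipped
Fold 4: move[2]->U => RRUUURURD VALID
Fold 5: move[1]->L => RLUUURURD INVALID (collision), skipped

Answer: XVXVX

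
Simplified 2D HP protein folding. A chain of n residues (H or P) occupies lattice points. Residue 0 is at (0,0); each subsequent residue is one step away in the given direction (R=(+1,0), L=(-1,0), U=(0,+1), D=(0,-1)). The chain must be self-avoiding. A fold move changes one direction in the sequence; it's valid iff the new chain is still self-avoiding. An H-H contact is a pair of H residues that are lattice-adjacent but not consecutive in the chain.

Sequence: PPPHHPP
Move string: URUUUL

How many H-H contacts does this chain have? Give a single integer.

Answer: 0

Derivation:
Positions: [(0, 0), (0, 1), (1, 1), (1, 2), (1, 3), (1, 4), (0, 4)]
No H-H contacts found.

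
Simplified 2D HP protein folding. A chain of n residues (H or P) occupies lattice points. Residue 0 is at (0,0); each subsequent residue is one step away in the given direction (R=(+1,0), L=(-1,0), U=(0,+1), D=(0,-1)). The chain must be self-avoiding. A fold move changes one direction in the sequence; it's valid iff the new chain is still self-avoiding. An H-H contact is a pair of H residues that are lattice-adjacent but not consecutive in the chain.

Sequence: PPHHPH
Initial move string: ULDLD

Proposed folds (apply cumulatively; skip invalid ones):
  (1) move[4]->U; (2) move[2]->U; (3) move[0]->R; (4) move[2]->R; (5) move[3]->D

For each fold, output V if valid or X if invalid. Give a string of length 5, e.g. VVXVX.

Answer: VVXXX

Derivation:
Initial: ULDLD -> [(0, 0), (0, 1), (-1, 1), (-1, 0), (-2, 0), (-2, -1)]
Fold 1: move[4]->U => ULDLU VALID
Fold 2: move[2]->U => ULULU VALID
Fold 3: move[0]->R => RLULU INVALID (collision), skipped
Fold 4: move[2]->R => ULRLU INVALID (collision), skipped
Fold 5: move[3]->D => ULUDU INVALID (collision), skipped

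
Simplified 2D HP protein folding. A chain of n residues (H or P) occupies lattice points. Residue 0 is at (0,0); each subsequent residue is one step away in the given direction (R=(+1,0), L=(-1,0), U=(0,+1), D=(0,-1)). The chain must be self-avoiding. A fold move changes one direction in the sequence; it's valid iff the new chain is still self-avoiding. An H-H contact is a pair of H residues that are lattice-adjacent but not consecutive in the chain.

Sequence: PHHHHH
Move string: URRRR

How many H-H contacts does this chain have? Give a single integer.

Answer: 0

Derivation:
Positions: [(0, 0), (0, 1), (1, 1), (2, 1), (3, 1), (4, 1)]
No H-H contacts found.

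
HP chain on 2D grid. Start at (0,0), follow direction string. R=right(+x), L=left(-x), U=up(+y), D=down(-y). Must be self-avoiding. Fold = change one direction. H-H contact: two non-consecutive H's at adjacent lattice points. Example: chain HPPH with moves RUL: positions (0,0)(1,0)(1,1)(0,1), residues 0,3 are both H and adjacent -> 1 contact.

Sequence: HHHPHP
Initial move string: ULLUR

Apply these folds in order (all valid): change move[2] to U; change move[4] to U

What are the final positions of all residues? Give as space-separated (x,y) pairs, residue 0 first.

Initial moves: ULLUR
Fold: move[2]->U => ULUUR (positions: [(0, 0), (0, 1), (-1, 1), (-1, 2), (-1, 3), (0, 3)])
Fold: move[4]->U => ULUUU (positions: [(0, 0), (0, 1), (-1, 1), (-1, 2), (-1, 3), (-1, 4)])

Answer: (0,0) (0,1) (-1,1) (-1,2) (-1,3) (-1,4)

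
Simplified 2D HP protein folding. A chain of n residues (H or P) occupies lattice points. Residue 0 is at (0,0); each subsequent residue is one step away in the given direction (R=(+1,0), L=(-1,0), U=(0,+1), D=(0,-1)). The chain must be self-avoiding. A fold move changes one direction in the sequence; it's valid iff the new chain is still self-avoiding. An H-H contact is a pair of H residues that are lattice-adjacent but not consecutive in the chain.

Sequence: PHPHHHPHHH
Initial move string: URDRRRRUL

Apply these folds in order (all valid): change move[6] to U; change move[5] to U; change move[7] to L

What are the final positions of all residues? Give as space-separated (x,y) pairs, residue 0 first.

Initial moves: URDRRRRUL
Fold: move[6]->U => URDRRRUUL (positions: [(0, 0), (0, 1), (1, 1), (1, 0), (2, 0), (3, 0), (4, 0), (4, 1), (4, 2), (3, 2)])
Fold: move[5]->U => URDRRUUUL (positions: [(0, 0), (0, 1), (1, 1), (1, 0), (2, 0), (3, 0), (3, 1), (3, 2), (3, 3), (2, 3)])
Fold: move[7]->L => URDRRUULL (positions: [(0, 0), (0, 1), (1, 1), (1, 0), (2, 0), (3, 0), (3, 1), (3, 2), (2, 2), (1, 2)])

Answer: (0,0) (0,1) (1,1) (1,0) (2,0) (3,0) (3,1) (3,2) (2,2) (1,2)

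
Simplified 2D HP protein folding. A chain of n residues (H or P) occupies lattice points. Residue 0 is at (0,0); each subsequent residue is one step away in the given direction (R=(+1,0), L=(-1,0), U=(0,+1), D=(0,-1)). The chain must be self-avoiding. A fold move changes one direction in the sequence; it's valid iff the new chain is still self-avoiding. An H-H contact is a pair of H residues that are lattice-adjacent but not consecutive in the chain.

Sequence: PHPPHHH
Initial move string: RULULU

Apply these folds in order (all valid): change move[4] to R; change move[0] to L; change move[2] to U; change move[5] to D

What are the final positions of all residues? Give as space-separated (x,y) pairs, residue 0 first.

Initial moves: RULULU
Fold: move[4]->R => RULURU (positions: [(0, 0), (1, 0), (1, 1), (0, 1), (0, 2), (1, 2), (1, 3)])
Fold: move[0]->L => LULURU (positions: [(0, 0), (-1, 0), (-1, 1), (-2, 1), (-2, 2), (-1, 2), (-1, 3)])
Fold: move[2]->U => LUUURU (positions: [(0, 0), (-1, 0), (-1, 1), (-1, 2), (-1, 3), (0, 3), (0, 4)])
Fold: move[5]->D => LUUURD (positions: [(0, 0), (-1, 0), (-1, 1), (-1, 2), (-1, 3), (0, 3), (0, 2)])

Answer: (0,0) (-1,0) (-1,1) (-1,2) (-1,3) (0,3) (0,2)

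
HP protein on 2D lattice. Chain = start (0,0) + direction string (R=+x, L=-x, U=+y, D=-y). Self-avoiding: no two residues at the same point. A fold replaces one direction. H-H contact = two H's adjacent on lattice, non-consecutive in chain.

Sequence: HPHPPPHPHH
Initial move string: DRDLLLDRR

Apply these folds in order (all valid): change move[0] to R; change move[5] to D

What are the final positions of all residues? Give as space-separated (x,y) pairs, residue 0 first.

Answer: (0,0) (1,0) (2,0) (2,-1) (1,-1) (0,-1) (0,-2) (0,-3) (1,-3) (2,-3)

Derivation:
Initial moves: DRDLLLDRR
Fold: move[0]->R => RRDLLLDRR (positions: [(0, 0), (1, 0), (2, 0), (2, -1), (1, -1), (0, -1), (-1, -1), (-1, -2), (0, -2), (1, -2)])
Fold: move[5]->D => RRDLLDDRR (positions: [(0, 0), (1, 0), (2, 0), (2, -1), (1, -1), (0, -1), (0, -2), (0, -3), (1, -3), (2, -3)])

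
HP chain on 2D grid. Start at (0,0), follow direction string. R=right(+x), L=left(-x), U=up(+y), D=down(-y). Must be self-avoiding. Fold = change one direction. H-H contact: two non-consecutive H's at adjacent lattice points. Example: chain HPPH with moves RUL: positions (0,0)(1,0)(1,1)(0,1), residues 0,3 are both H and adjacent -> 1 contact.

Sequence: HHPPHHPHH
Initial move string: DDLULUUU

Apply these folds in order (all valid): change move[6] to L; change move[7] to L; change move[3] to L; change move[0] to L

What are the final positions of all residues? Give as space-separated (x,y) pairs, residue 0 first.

Answer: (0,0) (-1,0) (-1,-1) (-2,-1) (-3,-1) (-4,-1) (-4,0) (-5,0) (-6,0)

Derivation:
Initial moves: DDLULUUU
Fold: move[6]->L => DDLULULU (positions: [(0, 0), (0, -1), (0, -2), (-1, -2), (-1, -1), (-2, -1), (-2, 0), (-3, 0), (-3, 1)])
Fold: move[7]->L => DDLULULL (positions: [(0, 0), (0, -1), (0, -2), (-1, -2), (-1, -1), (-2, -1), (-2, 0), (-3, 0), (-4, 0)])
Fold: move[3]->L => DDLLLULL (positions: [(0, 0), (0, -1), (0, -2), (-1, -2), (-2, -2), (-3, -2), (-3, -1), (-4, -1), (-5, -1)])
Fold: move[0]->L => LDLLLULL (positions: [(0, 0), (-1, 0), (-1, -1), (-2, -1), (-3, -1), (-4, -1), (-4, 0), (-5, 0), (-6, 0)])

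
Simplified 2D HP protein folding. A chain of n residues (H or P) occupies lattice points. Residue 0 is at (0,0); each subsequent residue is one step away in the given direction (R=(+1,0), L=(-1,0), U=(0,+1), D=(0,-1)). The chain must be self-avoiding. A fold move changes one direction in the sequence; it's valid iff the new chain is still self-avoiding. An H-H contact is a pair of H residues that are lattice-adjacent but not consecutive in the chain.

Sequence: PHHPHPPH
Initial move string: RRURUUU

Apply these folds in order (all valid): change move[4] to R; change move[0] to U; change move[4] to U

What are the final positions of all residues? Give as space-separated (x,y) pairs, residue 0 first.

Answer: (0,0) (0,1) (1,1) (1,2) (2,2) (2,3) (2,4) (2,5)

Derivation:
Initial moves: RRURUUU
Fold: move[4]->R => RRURRUU (positions: [(0, 0), (1, 0), (2, 0), (2, 1), (3, 1), (4, 1), (4, 2), (4, 3)])
Fold: move[0]->U => URURRUU (positions: [(0, 0), (0, 1), (1, 1), (1, 2), (2, 2), (3, 2), (3, 3), (3, 4)])
Fold: move[4]->U => URURUUU (positions: [(0, 0), (0, 1), (1, 1), (1, 2), (2, 2), (2, 3), (2, 4), (2, 5)])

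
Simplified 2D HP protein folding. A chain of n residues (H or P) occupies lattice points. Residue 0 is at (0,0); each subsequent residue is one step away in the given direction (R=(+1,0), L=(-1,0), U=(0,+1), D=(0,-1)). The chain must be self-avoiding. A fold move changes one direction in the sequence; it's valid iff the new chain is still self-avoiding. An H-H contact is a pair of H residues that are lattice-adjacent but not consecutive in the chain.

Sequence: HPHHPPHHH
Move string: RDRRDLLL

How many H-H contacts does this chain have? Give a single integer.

Positions: [(0, 0), (1, 0), (1, -1), (2, -1), (3, -1), (3, -2), (2, -2), (1, -2), (0, -2)]
H-H contact: residue 2 @(1,-1) - residue 7 @(1, -2)
H-H contact: residue 3 @(2,-1) - residue 6 @(2, -2)

Answer: 2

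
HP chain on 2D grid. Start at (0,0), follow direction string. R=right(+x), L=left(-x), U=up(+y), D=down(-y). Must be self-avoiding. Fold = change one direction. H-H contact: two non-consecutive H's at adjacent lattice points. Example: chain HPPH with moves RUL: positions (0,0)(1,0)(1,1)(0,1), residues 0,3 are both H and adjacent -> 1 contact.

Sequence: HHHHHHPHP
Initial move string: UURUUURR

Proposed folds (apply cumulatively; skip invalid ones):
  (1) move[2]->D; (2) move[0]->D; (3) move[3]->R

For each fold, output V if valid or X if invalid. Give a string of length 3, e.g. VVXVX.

Initial: UURUUURR -> [(0, 0), (0, 1), (0, 2), (1, 2), (1, 3), (1, 4), (1, 5), (2, 5), (3, 5)]
Fold 1: move[2]->D => UUDUUURR INVALID (collision), skipped
Fold 2: move[0]->D => DURUUURR INVALID (collision), skipped
Fold 3: move[3]->R => UURRUURR VALID

Answer: XXV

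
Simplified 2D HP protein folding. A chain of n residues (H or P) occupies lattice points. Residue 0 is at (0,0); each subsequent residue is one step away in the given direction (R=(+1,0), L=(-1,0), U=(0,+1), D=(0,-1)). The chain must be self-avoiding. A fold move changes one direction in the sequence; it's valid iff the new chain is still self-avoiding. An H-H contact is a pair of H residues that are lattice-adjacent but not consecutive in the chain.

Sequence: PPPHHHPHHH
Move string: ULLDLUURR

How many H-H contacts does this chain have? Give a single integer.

Positions: [(0, 0), (0, 1), (-1, 1), (-2, 1), (-2, 0), (-3, 0), (-3, 1), (-3, 2), (-2, 2), (-1, 2)]
H-H contact: residue 3 @(-2,1) - residue 8 @(-2, 2)

Answer: 1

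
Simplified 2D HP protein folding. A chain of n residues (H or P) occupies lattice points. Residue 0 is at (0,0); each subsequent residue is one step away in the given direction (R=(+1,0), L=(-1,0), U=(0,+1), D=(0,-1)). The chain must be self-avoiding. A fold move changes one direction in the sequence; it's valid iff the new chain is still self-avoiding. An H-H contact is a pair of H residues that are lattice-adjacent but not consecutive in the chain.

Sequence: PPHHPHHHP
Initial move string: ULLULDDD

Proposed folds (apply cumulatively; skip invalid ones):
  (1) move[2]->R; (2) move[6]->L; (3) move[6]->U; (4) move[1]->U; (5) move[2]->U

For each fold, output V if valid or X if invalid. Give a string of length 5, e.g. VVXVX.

Initial: ULLULDDD -> [(0, 0), (0, 1), (-1, 1), (-2, 1), (-2, 2), (-3, 2), (-3, 1), (-3, 0), (-3, -1)]
Fold 1: move[2]->R => ULRULDDD INVALID (collision), skipped
Fold 2: move[6]->L => ULLULDLD VALID
Fold 3: move[6]->U => ULLULDUD INVALID (collision), skipped
Fold 4: move[1]->U => UULULDLD VALID
Fold 5: move[2]->U => UUUULDLD VALID

Answer: XVXVV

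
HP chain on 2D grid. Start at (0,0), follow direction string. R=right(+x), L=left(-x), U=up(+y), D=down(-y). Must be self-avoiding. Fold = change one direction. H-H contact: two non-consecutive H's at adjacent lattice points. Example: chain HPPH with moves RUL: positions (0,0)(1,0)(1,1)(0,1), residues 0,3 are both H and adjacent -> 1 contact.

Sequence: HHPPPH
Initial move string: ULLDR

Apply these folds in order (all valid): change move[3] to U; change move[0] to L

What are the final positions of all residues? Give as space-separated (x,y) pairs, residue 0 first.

Answer: (0,0) (-1,0) (-2,0) (-3,0) (-3,1) (-2,1)

Derivation:
Initial moves: ULLDR
Fold: move[3]->U => ULLUR (positions: [(0, 0), (0, 1), (-1, 1), (-2, 1), (-2, 2), (-1, 2)])
Fold: move[0]->L => LLLUR (positions: [(0, 0), (-1, 0), (-2, 0), (-3, 0), (-3, 1), (-2, 1)])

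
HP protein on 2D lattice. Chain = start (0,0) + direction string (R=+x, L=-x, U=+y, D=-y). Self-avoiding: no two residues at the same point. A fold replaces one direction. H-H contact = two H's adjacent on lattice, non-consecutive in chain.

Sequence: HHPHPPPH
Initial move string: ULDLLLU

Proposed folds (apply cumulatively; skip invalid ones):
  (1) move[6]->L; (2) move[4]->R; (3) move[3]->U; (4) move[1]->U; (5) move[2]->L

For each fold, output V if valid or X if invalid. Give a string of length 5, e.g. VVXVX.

Answer: VXXXV

Derivation:
Initial: ULDLLLU -> [(0, 0), (0, 1), (-1, 1), (-1, 0), (-2, 0), (-3, 0), (-4, 0), (-4, 1)]
Fold 1: move[6]->L => ULDLLLL VALID
Fold 2: move[4]->R => ULDLRLL INVALID (collision), skipped
Fold 3: move[3]->U => ULDULLL INVALID (collision), skipped
Fold 4: move[1]->U => UUDLLLL INVALID (collision), skipped
Fold 5: move[2]->L => ULLLLLL VALID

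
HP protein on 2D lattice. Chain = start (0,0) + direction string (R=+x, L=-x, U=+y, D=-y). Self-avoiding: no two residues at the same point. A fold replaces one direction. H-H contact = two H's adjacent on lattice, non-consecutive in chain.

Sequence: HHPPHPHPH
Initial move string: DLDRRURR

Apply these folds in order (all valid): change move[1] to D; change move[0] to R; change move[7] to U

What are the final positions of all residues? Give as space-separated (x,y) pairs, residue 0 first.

Answer: (0,0) (1,0) (1,-1) (1,-2) (2,-2) (3,-2) (3,-1) (4,-1) (4,0)

Derivation:
Initial moves: DLDRRURR
Fold: move[1]->D => DDDRRURR (positions: [(0, 0), (0, -1), (0, -2), (0, -3), (1, -3), (2, -3), (2, -2), (3, -2), (4, -2)])
Fold: move[0]->R => RDDRRURR (positions: [(0, 0), (1, 0), (1, -1), (1, -2), (2, -2), (3, -2), (3, -1), (4, -1), (5, -1)])
Fold: move[7]->U => RDDRRURU (positions: [(0, 0), (1, 0), (1, -1), (1, -2), (2, -2), (3, -2), (3, -1), (4, -1), (4, 0)])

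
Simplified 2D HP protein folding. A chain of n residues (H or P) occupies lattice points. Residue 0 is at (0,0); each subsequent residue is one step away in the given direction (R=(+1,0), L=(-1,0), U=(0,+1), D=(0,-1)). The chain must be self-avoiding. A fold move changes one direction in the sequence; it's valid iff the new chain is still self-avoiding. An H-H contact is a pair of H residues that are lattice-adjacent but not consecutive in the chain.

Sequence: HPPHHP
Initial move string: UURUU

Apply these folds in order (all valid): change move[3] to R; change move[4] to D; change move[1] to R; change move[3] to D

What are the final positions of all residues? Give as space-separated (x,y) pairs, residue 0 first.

Answer: (0,0) (0,1) (1,1) (2,1) (2,0) (2,-1)

Derivation:
Initial moves: UURUU
Fold: move[3]->R => UURRU (positions: [(0, 0), (0, 1), (0, 2), (1, 2), (2, 2), (2, 3)])
Fold: move[4]->D => UURRD (positions: [(0, 0), (0, 1), (0, 2), (1, 2), (2, 2), (2, 1)])
Fold: move[1]->R => URRRD (positions: [(0, 0), (0, 1), (1, 1), (2, 1), (3, 1), (3, 0)])
Fold: move[3]->D => URRDD (positions: [(0, 0), (0, 1), (1, 1), (2, 1), (2, 0), (2, -1)])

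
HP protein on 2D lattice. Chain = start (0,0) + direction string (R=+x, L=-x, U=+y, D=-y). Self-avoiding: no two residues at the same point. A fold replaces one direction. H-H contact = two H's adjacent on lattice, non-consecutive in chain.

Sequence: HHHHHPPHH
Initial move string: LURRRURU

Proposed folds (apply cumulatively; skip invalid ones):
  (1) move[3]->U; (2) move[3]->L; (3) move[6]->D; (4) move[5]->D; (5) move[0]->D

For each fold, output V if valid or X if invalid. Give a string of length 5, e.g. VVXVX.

Answer: VXXVX

Derivation:
Initial: LURRRURU -> [(0, 0), (-1, 0), (-1, 1), (0, 1), (1, 1), (2, 1), (2, 2), (3, 2), (3, 3)]
Fold 1: move[3]->U => LURURURU VALID
Fold 2: move[3]->L => LURLRURU INVALID (collision), skipped
Fold 3: move[6]->D => LURURUDU INVALID (collision), skipped
Fold 4: move[5]->D => LURURDRU VALID
Fold 5: move[0]->D => DURURDRU INVALID (collision), skipped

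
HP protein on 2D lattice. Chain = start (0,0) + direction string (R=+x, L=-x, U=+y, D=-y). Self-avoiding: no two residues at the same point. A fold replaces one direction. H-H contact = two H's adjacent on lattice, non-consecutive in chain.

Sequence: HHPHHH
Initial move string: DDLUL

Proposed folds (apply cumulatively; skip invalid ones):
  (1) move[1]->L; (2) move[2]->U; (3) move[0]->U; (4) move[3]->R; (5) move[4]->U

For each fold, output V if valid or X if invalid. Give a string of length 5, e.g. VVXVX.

Answer: VVVXV

Derivation:
Initial: DDLUL -> [(0, 0), (0, -1), (0, -2), (-1, -2), (-1, -1), (-2, -1)]
Fold 1: move[1]->L => DLLUL VALID
Fold 2: move[2]->U => DLUUL VALID
Fold 3: move[0]->U => ULUUL VALID
Fold 4: move[3]->R => ULURL INVALID (collision), skipped
Fold 5: move[4]->U => ULUUU VALID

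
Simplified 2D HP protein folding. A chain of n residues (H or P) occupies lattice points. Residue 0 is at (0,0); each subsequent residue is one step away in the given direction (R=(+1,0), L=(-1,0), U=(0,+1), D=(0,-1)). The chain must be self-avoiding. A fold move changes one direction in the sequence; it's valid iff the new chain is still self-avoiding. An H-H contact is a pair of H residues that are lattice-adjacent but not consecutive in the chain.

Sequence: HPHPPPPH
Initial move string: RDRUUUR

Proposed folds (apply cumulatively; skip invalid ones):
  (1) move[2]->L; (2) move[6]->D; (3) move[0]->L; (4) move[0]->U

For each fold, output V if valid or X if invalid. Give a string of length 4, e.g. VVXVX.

Answer: XXXX

Derivation:
Initial: RDRUUUR -> [(0, 0), (1, 0), (1, -1), (2, -1), (2, 0), (2, 1), (2, 2), (3, 2)]
Fold 1: move[2]->L => RDLUUUR INVALID (collision), skipped
Fold 2: move[6]->D => RDRUUUD INVALID (collision), skipped
Fold 3: move[0]->L => LDRUUUR INVALID (collision), skipped
Fold 4: move[0]->U => UDRUUUR INVALID (collision), skipped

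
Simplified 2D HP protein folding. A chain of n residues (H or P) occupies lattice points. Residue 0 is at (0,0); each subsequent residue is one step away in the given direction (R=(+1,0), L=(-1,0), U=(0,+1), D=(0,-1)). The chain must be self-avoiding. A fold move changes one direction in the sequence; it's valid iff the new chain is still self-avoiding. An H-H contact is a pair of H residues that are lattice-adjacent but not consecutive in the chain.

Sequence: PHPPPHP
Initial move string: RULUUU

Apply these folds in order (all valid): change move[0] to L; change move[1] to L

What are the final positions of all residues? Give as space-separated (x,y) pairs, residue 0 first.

Answer: (0,0) (-1,0) (-2,0) (-3,0) (-3,1) (-3,2) (-3,3)

Derivation:
Initial moves: RULUUU
Fold: move[0]->L => LULUUU (positions: [(0, 0), (-1, 0), (-1, 1), (-2, 1), (-2, 2), (-2, 3), (-2, 4)])
Fold: move[1]->L => LLLUUU (positions: [(0, 0), (-1, 0), (-2, 0), (-3, 0), (-3, 1), (-3, 2), (-3, 3)])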